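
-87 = -87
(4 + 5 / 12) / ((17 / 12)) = 53 / 17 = 3.12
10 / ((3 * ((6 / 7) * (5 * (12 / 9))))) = 7 / 12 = 0.58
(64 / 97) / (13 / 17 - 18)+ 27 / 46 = 717319 / 1307366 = 0.55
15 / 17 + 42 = 729 / 17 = 42.88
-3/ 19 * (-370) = 58.42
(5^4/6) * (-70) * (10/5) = -43750/3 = -14583.33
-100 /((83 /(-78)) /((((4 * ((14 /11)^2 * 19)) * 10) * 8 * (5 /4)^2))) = 14523600000 /10043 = 1446141.59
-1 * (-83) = 83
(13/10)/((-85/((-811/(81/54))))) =10543/1275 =8.27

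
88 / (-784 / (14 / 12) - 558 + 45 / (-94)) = -752 / 10515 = -0.07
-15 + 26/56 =-407/28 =-14.54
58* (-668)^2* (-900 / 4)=-5823223200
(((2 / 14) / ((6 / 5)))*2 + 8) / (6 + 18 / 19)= 3287 / 2772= 1.19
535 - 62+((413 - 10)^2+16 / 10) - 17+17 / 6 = 4886083 / 30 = 162869.43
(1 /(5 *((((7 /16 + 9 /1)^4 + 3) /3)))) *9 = 1769472 /2600411045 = 0.00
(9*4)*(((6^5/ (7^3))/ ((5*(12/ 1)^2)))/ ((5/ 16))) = 31104/ 8575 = 3.63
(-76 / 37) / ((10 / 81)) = -3078 / 185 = -16.64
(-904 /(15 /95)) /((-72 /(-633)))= -453017 /9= -50335.22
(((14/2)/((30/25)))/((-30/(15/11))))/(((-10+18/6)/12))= 5/11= 0.45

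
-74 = -74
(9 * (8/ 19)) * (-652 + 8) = -46368/ 19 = -2440.42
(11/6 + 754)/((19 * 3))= 4535/342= 13.26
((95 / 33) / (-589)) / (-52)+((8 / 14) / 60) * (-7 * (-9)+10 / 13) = 376977 / 620620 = 0.61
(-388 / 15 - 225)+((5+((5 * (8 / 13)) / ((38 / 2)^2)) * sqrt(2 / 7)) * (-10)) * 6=-8263 / 15 - 2400 * sqrt(14) / 32851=-551.14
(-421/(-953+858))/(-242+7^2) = -421/18335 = -0.02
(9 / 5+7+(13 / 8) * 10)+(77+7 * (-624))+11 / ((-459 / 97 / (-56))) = -4135.77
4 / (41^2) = 4 / 1681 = 0.00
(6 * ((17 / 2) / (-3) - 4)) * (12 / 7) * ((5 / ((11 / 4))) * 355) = -3493200 / 77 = -45366.23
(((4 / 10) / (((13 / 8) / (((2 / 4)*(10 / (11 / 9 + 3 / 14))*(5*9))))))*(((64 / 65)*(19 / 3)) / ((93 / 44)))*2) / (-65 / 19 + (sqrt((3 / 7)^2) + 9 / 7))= -28691841024 / 215254793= -133.29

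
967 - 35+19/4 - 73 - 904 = -161/4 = -40.25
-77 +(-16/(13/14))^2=37163/169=219.90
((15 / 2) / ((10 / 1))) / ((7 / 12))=9 / 7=1.29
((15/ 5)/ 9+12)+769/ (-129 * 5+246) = 1384/ 133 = 10.41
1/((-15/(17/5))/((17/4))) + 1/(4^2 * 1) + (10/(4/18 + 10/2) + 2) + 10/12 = 72331/18800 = 3.85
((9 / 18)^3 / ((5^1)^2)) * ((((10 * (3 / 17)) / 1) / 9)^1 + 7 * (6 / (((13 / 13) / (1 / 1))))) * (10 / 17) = 538 / 4335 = 0.12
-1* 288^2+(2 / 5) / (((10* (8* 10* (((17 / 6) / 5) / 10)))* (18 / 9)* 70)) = -3948134397 / 47600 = -82944.00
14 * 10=140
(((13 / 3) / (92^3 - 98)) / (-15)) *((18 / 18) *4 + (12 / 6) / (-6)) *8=-0.00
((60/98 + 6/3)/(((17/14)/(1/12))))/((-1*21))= -64/7497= -0.01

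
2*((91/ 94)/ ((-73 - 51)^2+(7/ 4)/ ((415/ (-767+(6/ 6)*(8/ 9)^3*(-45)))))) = 12235860/ 97149195097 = 0.00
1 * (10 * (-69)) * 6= -4140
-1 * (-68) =68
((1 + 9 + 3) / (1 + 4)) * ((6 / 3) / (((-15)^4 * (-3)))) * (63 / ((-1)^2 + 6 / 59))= -0.00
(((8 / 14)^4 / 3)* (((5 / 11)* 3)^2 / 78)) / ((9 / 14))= 6400 / 4855851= 0.00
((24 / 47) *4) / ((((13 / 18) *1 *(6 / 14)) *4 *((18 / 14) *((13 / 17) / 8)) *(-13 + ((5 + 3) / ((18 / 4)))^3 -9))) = -5552064 / 6775379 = -0.82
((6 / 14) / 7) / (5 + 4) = 0.01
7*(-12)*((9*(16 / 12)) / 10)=-100.80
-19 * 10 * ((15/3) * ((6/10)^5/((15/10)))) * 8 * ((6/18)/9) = -1824/125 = -14.59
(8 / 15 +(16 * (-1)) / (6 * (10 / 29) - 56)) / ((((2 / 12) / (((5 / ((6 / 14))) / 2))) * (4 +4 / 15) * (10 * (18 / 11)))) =93709 / 225216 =0.42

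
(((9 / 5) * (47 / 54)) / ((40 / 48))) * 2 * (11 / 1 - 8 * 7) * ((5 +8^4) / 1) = -3469446 / 5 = -693889.20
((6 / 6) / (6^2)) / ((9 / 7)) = 7 / 324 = 0.02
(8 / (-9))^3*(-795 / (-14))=-67840 / 1701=-39.88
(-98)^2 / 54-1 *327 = -4027 / 27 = -149.15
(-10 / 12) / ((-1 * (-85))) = -1 / 102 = -0.01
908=908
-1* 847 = -847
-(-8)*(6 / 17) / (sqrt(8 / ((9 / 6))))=12*sqrt(3) / 17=1.22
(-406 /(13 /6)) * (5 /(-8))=3045 /26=117.12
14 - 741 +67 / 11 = -720.91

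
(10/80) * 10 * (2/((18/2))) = 5/18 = 0.28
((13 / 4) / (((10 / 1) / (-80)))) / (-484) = 13 / 242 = 0.05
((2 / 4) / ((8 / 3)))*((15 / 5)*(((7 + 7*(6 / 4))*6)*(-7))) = -6615 / 16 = -413.44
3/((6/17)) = 17/2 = 8.50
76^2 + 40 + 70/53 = 308318/53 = 5817.32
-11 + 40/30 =-29/3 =-9.67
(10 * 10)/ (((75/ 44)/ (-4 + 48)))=7744/ 3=2581.33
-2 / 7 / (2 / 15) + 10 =55 / 7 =7.86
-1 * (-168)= 168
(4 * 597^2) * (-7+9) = 2851272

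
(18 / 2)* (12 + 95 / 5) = 279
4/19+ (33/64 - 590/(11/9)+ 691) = 2795569/13376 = 209.00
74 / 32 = 2.31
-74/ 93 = -0.80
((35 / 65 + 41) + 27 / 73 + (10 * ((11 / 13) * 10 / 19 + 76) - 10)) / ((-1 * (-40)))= 14359199 / 721240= 19.91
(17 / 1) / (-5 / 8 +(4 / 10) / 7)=-29.94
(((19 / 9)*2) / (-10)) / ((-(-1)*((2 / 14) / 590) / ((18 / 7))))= -4484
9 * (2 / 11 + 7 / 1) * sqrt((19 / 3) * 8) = 474 * sqrt(114) / 11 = 460.09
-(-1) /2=0.50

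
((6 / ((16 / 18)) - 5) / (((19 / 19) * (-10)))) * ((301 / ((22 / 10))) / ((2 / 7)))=-14749 / 176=-83.80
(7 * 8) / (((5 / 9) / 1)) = 504 / 5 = 100.80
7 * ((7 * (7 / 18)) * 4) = 686 / 9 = 76.22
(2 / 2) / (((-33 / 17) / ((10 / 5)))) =-34 / 33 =-1.03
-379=-379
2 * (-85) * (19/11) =-3230/11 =-293.64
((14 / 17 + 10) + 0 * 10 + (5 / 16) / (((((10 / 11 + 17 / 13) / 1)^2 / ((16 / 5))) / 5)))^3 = 8276903973307693407221 / 4985426724919820297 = 1660.22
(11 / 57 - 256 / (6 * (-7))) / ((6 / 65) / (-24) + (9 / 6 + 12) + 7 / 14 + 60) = 652340 / 7676361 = 0.08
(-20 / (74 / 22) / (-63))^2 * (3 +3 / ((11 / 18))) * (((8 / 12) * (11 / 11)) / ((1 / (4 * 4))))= 4083200 / 5433561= 0.75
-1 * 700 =-700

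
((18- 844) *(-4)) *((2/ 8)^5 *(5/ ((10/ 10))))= 2065/ 128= 16.13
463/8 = 57.88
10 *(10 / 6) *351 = 5850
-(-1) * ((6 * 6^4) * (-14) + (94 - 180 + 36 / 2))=-108932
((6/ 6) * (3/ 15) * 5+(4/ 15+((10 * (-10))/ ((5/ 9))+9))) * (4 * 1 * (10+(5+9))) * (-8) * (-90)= -11731968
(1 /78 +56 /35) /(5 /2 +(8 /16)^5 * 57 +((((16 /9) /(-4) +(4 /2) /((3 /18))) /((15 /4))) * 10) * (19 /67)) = 6068592 /48989785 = 0.12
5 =5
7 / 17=0.41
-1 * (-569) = 569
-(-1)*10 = 10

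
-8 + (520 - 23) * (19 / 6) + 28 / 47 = 441733 / 282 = 1566.43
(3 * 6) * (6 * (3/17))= 324/17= 19.06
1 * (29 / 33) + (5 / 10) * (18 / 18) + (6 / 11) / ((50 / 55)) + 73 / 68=34247 / 11220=3.05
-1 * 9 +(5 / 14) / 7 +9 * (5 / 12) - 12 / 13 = -15599 / 2548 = -6.12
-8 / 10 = -4 / 5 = -0.80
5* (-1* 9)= -45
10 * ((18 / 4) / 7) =45 / 7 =6.43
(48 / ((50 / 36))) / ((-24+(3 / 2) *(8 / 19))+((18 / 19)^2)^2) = -9383112 / 6125875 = -1.53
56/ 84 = 2/ 3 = 0.67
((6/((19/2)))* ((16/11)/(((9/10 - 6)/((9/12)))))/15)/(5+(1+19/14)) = -448/365959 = -0.00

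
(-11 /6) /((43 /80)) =-440 /129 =-3.41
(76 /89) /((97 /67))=5092 /8633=0.59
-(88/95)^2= -7744/9025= -0.86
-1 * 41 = -41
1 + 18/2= 10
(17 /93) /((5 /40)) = 136 /93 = 1.46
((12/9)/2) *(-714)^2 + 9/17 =5777697/17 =339864.53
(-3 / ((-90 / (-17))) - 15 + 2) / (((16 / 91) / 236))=-2185183 / 120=-18209.86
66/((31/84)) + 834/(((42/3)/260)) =3399828/217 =15667.41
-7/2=-3.50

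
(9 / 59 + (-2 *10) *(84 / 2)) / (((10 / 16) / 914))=-362316912 / 295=-1228192.92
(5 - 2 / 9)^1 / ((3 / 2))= 86 / 27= 3.19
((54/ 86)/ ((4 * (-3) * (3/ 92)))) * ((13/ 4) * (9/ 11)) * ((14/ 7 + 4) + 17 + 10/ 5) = -201825/ 1892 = -106.67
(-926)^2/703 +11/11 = 858179/703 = 1220.74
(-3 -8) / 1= -11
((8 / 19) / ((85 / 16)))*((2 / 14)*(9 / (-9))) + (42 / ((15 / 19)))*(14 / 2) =4209854 / 11305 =372.39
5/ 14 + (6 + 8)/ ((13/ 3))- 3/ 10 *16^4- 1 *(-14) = -17875323/ 910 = -19643.21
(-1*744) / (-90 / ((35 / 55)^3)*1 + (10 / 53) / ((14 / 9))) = 4508392 / 2115555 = 2.13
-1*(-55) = 55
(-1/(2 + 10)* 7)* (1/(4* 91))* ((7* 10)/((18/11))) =-385/5616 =-0.07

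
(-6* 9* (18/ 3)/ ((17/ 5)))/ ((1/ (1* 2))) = -3240/ 17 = -190.59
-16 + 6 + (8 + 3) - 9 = -8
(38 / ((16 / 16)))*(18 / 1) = 684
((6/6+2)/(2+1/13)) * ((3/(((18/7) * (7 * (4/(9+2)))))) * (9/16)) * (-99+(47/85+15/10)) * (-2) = 72.21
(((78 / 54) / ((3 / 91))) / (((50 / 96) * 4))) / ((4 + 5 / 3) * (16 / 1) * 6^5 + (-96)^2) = 1183 / 40176000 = 0.00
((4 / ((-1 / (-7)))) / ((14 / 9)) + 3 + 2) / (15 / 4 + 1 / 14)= 644 / 107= 6.02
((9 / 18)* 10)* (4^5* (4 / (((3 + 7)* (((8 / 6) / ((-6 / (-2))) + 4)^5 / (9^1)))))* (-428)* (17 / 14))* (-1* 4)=966691179 / 43750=22095.80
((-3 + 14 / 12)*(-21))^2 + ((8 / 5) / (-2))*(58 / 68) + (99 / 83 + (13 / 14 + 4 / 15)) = 879421801 / 592620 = 1483.96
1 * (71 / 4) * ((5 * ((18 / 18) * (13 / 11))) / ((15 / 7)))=48.95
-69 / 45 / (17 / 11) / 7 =-253 / 1785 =-0.14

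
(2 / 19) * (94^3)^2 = 1379739562112 / 19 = 72617871690.11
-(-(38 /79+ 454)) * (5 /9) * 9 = 179520 /79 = 2272.41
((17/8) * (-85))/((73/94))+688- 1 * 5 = 131521/292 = 450.41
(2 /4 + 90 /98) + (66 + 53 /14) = 71.20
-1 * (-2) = 2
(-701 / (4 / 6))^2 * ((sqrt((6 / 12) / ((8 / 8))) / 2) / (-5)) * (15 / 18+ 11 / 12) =-30958263 * sqrt(2) / 320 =-136817.49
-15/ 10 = -3/ 2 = -1.50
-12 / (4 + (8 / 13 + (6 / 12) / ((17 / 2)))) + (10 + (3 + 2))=12.43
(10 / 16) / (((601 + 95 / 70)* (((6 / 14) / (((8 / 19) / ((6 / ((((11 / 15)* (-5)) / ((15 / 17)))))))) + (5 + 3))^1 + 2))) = 9163 / 75331989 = 0.00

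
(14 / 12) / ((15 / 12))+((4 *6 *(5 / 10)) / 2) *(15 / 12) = 253 / 30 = 8.43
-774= -774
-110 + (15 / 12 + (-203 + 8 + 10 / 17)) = -20615 / 68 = -303.16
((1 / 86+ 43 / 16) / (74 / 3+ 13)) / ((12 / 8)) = 1857 / 38872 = 0.05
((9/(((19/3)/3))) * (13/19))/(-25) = -1053/9025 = -0.12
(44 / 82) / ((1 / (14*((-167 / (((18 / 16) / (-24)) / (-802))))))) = -2640107008 / 123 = -21464284.62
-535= -535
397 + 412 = 809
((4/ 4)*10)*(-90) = -900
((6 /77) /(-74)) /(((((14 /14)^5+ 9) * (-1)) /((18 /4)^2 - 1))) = 3 /1480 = 0.00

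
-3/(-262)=3/262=0.01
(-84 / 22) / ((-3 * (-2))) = -7 / 11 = -0.64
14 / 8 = 7 / 4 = 1.75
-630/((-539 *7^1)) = 0.17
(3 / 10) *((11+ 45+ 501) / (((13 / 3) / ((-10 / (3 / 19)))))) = -31749 / 13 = -2442.23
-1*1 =-1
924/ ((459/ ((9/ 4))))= 77/ 17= 4.53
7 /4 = 1.75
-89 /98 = -0.91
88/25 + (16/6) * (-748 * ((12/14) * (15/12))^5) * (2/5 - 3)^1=3078213391/420175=7326.03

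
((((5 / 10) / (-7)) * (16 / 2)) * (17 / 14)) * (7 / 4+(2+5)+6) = -1003 / 98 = -10.23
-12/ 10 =-6/ 5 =-1.20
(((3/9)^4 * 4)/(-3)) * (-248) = 4.08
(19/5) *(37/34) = 703/170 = 4.14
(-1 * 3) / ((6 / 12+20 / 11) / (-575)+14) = -37950 / 177049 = -0.21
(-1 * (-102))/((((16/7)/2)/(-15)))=-5355/4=-1338.75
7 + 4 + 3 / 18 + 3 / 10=172 / 15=11.47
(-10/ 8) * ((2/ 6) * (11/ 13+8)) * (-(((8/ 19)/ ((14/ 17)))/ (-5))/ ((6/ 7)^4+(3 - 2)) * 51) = -11399605/ 913159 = -12.48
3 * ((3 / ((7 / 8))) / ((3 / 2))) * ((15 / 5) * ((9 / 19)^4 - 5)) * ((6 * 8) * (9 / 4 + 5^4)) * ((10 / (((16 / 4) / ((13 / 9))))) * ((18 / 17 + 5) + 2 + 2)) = -90890208639360 / 816221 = -111354900.99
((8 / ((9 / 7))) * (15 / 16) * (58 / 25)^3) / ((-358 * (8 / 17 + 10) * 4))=-2902291 / 597412500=-0.00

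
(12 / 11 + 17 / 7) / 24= 271 / 1848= 0.15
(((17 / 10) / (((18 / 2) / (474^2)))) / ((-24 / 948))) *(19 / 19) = -1676332.60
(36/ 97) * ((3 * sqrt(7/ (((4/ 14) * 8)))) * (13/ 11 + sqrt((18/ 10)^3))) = 2457/ 1067 + 5103 * sqrt(5)/ 2425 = 7.01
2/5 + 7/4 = 43/20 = 2.15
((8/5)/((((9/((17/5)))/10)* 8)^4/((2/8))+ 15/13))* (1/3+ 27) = 0.54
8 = 8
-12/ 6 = -2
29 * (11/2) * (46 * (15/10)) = 22011/2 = 11005.50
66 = 66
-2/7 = -0.29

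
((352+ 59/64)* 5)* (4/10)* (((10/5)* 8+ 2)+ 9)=609849/32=19057.78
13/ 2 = 6.50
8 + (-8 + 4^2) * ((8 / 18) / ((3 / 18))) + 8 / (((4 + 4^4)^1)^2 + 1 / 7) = 41641856 / 1419603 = 29.33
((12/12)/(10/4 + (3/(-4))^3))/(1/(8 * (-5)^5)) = -1600000/133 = -12030.08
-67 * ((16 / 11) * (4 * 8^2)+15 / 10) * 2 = -551075 / 11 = -50097.73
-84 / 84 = -1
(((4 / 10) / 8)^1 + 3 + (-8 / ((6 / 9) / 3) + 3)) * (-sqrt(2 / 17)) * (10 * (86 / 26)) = 25757 * sqrt(34) / 442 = 339.79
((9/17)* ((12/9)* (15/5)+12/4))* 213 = 789.35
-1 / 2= -0.50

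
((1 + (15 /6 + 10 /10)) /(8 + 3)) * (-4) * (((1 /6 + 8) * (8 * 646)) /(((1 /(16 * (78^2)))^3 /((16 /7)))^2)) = -3377060594509923182684793712718905344 /11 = -307005508591811198425890300000000000.00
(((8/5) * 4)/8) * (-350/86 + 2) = -356/215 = -1.66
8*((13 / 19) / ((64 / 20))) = 65 / 38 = 1.71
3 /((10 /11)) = 33 /10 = 3.30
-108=-108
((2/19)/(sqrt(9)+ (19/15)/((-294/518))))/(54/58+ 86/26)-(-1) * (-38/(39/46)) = -6417174451/143278278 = -44.79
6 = 6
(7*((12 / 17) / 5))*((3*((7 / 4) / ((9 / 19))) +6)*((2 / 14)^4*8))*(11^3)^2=581072008 / 5831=99652.21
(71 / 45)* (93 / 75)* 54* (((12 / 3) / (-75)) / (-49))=17608 / 153125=0.11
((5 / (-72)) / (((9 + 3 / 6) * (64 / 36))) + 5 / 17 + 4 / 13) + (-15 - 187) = -54124049 / 268736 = -201.40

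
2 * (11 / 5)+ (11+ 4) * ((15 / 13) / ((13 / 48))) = 57718 / 845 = 68.31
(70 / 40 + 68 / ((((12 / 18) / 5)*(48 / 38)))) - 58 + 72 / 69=16033 / 46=348.54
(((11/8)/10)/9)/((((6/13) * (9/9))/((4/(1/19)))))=2717/1080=2.52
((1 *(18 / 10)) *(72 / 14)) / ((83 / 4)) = 1296 / 2905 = 0.45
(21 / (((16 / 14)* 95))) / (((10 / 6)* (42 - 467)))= -441 / 1615000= -0.00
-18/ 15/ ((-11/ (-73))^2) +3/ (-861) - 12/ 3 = -9871683/ 173635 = -56.85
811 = 811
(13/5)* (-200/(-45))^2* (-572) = -2379520/81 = -29376.79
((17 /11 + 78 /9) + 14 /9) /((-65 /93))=-7223 /429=-16.84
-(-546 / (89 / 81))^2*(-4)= 7823756304 / 7921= 987723.31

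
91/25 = 3.64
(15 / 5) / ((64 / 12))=9 / 16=0.56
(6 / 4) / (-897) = -1 / 598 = -0.00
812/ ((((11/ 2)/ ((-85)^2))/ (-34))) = -398935600/ 11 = -36266872.73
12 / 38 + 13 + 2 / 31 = 7881 / 589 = 13.38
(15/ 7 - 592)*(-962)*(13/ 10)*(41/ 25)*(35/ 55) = 1058564117/ 1375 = 769864.81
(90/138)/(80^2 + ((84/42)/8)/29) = 580/5691741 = 0.00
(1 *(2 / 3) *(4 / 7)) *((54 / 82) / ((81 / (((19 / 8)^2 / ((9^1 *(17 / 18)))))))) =361 / 175644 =0.00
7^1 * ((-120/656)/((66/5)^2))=-0.01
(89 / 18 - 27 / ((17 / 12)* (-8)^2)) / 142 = 11375 / 347616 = 0.03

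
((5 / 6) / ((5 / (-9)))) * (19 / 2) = -57 / 4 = -14.25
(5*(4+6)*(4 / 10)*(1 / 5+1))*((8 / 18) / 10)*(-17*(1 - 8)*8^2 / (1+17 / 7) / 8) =13328 / 45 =296.18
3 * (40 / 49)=120 / 49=2.45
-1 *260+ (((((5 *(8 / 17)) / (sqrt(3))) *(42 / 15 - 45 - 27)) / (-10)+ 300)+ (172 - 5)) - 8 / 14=1384 *sqrt(3) / 255+ 1445 / 7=215.83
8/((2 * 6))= 2/3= 0.67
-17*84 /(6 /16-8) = 11424 /61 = 187.28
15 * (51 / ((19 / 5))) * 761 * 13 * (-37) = -1400106825 / 19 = -73689832.89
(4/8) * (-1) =-1/2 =-0.50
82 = 82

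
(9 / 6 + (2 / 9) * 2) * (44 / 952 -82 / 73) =-93565 / 44676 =-2.09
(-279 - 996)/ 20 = -255/ 4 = -63.75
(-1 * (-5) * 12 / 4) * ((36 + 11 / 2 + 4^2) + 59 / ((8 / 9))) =14865 / 8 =1858.12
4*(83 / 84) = 83 / 21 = 3.95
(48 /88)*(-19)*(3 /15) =-114 /55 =-2.07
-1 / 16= -0.06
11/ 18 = 0.61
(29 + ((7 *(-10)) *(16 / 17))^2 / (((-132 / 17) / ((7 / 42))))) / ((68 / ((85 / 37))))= -539965 / 249084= -2.17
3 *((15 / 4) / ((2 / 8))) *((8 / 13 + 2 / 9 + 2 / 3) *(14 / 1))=12320 / 13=947.69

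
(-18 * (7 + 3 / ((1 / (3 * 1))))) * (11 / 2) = -1584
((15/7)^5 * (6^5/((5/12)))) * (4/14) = 28343520000/117649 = 240915.94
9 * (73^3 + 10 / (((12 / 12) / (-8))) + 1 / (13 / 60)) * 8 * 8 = 2912394816 / 13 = 224030370.46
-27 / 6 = -9 / 2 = -4.50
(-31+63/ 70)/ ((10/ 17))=-51.17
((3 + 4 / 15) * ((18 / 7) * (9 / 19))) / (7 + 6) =378 / 1235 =0.31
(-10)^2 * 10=1000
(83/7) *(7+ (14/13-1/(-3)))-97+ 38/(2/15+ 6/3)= 89693/4368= 20.53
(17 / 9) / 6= 17 / 54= 0.31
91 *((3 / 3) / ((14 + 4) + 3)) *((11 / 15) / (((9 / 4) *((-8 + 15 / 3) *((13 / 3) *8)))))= -11 / 810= -0.01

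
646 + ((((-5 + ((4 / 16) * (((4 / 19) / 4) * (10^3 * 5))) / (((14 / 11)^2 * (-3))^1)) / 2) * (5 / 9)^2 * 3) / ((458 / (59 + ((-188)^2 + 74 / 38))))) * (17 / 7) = -965.26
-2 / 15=-0.13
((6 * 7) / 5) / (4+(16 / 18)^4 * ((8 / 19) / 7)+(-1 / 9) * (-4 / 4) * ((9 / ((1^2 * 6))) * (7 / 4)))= 293197968 / 151109285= 1.94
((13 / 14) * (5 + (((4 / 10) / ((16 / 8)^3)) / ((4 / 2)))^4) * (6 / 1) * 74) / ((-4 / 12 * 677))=-55411204329 / 6065920000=-9.13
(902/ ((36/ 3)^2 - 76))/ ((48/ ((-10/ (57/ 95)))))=-11275/ 2448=-4.61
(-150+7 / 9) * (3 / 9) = -1343 / 27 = -49.74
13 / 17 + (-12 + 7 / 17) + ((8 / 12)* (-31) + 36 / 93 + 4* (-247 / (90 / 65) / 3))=-3826960 / 14229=-268.95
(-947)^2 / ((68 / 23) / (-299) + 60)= 6167355493 / 412552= 14949.28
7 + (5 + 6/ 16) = 99/ 8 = 12.38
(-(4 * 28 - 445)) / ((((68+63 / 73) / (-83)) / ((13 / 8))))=-26229411 / 40216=-652.21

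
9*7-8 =55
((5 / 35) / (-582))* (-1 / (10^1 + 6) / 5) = 1 / 325920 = 0.00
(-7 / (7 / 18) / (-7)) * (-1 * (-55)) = 990 / 7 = 141.43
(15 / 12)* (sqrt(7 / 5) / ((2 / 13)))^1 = 13* sqrt(35) / 8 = 9.61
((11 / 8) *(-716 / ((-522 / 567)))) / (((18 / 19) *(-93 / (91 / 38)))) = -1254253 / 43152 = -29.07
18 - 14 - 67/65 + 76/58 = 8067/1885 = 4.28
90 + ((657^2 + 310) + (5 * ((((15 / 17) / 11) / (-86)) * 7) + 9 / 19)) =432049.44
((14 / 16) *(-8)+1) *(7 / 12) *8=-28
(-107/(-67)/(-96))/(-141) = 107/906912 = 0.00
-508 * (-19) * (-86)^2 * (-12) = -856634304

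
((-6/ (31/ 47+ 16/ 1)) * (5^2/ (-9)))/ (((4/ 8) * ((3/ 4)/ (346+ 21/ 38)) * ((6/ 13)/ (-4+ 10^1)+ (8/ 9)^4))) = 43449798600/ 32954759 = 1318.47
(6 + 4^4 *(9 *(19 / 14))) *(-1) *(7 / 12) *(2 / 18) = -203.06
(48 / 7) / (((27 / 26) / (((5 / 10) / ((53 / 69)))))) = 4784 / 1113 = 4.30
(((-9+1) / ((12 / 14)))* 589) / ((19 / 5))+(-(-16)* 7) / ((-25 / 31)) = -118916 / 75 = -1585.55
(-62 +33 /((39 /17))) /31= -619 /403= -1.54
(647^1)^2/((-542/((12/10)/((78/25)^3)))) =-1308153125/42867864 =-30.52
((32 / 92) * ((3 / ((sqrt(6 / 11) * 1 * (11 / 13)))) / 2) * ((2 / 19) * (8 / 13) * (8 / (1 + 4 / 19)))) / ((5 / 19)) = 4864 * sqrt(66) / 29095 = 1.36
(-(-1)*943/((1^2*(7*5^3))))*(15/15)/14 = 943/12250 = 0.08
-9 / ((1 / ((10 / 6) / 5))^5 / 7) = -7 / 27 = -0.26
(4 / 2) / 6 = 0.33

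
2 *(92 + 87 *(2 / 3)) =300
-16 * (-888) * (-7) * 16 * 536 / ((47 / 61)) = -52029014016 / 47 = -1107000298.21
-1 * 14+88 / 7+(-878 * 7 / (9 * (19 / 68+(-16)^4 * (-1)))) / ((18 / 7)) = -3599468254 / 2526795243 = -1.42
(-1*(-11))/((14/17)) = 187/14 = 13.36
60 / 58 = 30 / 29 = 1.03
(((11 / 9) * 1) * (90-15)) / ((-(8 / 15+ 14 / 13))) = -17875 / 314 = -56.93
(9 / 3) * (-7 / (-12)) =7 / 4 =1.75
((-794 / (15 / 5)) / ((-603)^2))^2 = 630436 / 1189903543929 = 0.00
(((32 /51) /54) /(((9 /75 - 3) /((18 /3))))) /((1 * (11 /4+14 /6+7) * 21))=-80 /838593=-0.00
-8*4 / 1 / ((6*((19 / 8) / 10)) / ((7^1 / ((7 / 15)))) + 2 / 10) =-6400 / 59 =-108.47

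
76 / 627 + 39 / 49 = 1483 / 1617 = 0.92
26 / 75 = 0.35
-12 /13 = -0.92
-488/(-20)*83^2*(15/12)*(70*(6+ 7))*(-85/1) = -16252356575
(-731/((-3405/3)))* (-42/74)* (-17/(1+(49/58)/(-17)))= 257313462/39349315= 6.54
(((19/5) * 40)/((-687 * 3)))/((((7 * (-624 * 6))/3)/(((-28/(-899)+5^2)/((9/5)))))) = 54815/466915428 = 0.00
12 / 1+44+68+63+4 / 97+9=19016 / 97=196.04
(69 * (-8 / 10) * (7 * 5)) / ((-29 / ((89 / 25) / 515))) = 171948 / 373375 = 0.46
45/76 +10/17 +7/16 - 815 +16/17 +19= -793.44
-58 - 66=-124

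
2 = 2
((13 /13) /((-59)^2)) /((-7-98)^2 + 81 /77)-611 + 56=-1640241386653 /2955389886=-555.00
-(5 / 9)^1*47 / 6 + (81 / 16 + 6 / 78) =4423 / 5616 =0.79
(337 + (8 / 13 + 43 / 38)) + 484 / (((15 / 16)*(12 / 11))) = 18050569 / 22230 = 811.99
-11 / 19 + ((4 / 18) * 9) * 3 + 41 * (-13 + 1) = -9245 / 19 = -486.58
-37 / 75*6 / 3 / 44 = -37 / 1650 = -0.02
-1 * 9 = -9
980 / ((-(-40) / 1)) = 49 / 2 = 24.50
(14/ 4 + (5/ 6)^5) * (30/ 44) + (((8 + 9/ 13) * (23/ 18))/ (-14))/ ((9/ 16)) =6486371/ 5189184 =1.25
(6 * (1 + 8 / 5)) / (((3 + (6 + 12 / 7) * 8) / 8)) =1456 / 755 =1.93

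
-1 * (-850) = 850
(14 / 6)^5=16807 / 243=69.16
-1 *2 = -2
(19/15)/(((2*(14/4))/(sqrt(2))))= 19*sqrt(2)/105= 0.26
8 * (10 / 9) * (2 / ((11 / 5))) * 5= 4000 / 99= 40.40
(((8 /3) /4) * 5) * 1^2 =10 /3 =3.33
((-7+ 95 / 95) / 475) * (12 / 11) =-72 / 5225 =-0.01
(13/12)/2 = 13/24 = 0.54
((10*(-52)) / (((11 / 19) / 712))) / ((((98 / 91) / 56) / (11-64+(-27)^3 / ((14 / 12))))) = 43335619009280 / 77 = 562800246873.77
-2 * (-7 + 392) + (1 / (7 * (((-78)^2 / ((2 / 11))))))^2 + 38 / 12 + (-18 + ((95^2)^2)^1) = 4468791642929780167 / 54865566756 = 81449840.17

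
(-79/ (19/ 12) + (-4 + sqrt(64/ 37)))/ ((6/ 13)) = -6656/ 57 + 52*sqrt(37)/ 111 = -113.92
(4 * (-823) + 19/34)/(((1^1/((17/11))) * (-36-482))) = 15987/1628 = 9.82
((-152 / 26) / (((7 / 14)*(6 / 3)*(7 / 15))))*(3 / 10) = -3.76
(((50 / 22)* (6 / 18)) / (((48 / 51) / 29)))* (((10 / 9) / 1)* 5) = 308125 / 2376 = 129.68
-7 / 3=-2.33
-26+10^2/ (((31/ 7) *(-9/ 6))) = -3818/ 93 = -41.05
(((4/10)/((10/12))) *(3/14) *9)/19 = 162/3325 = 0.05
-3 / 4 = -0.75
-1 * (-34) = 34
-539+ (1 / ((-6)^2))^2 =-698543 / 1296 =-539.00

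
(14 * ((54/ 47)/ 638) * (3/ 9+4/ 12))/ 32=63/ 119944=0.00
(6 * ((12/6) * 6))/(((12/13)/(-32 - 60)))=-7176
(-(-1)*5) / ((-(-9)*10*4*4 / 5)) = 5 / 288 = 0.02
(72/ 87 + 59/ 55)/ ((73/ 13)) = 39403/ 116435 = 0.34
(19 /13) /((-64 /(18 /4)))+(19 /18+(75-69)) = 104125 /14976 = 6.95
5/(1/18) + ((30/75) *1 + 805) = 4477/5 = 895.40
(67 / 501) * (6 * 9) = 1206 / 167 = 7.22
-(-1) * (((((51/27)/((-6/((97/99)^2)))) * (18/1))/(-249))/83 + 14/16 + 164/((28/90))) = 528.02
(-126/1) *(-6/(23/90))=68040/23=2958.26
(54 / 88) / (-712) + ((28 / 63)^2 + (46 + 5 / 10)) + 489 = 1359366725 / 2537568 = 535.70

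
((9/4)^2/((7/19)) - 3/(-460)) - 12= 22509/12880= 1.75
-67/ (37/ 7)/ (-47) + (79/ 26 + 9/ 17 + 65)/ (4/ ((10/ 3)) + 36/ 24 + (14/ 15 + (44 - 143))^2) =0.28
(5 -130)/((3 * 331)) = -125/993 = -0.13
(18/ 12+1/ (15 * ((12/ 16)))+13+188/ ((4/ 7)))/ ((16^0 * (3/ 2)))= 30923/ 135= 229.06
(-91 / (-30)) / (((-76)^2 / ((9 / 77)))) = 39 / 635360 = 0.00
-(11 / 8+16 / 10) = -119 / 40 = -2.98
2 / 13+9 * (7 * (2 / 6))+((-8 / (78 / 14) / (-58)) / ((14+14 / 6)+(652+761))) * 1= 8549207 / 404144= 21.15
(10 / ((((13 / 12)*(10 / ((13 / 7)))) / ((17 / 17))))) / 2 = 6 / 7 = 0.86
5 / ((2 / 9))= 45 / 2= 22.50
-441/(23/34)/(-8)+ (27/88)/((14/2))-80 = 21719/14168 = 1.53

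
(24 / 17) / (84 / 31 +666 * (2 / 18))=372 / 20213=0.02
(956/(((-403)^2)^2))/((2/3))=1434/26376683281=0.00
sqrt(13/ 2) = sqrt(26)/ 2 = 2.55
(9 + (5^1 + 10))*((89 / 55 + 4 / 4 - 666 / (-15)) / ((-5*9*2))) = -3448 / 275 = -12.54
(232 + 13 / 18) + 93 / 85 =357739 / 1530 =233.82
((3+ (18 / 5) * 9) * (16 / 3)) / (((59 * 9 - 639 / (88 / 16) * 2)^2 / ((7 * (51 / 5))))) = 13592656 / 89926875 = 0.15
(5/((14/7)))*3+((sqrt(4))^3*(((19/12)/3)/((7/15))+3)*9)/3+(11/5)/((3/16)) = 118.38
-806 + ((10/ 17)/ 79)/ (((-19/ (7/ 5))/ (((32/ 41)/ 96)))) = -2529704360/ 3138591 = -806.00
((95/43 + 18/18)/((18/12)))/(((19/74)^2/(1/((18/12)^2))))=2015168/139707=14.42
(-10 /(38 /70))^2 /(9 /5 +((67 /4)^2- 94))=9800000 /5439909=1.80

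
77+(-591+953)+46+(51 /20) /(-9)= 29083 /60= 484.72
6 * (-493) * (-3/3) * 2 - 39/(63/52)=123560/21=5883.81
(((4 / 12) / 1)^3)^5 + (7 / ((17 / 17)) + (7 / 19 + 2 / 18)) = 2039139136 / 272629233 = 7.48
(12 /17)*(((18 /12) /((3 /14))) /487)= 84 /8279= 0.01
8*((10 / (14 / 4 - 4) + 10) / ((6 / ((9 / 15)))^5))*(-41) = 0.03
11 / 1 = 11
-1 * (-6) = 6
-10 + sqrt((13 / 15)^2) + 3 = -92 / 15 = -6.13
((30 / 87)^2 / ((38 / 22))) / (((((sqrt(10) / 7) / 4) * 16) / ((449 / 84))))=24695 * sqrt(10) / 383496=0.20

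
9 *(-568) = -5112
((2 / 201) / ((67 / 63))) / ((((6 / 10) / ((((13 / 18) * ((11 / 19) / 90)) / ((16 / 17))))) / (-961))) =-16353337 / 221074272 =-0.07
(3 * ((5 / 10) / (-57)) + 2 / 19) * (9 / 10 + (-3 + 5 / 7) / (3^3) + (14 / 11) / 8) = 40517 / 526680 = 0.08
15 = 15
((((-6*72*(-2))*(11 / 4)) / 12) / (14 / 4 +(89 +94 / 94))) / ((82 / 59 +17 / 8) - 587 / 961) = 0.73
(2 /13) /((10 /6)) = 6 /65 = 0.09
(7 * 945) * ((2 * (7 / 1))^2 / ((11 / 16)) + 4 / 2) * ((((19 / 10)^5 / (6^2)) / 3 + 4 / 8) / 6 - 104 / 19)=-509840391741149 / 50160000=-10164282.13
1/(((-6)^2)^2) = 0.00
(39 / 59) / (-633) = -13 / 12449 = -0.00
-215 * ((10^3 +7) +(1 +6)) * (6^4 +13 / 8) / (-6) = 377193635 / 8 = 47149204.38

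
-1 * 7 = -7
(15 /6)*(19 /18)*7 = 18.47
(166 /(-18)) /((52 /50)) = -2075 /234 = -8.87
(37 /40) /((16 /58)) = 1073 /320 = 3.35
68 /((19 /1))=68 /19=3.58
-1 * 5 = -5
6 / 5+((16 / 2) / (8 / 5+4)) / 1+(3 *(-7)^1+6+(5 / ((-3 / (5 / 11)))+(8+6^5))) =8975356 / 1155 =7770.87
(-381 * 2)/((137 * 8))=-381/548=-0.70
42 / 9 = 4.67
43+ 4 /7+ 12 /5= 1609 /35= 45.97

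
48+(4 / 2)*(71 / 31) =1630 / 31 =52.58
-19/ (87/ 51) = -323/ 29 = -11.14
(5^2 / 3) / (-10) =-5 / 6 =-0.83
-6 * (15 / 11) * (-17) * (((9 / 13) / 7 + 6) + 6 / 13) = 912.50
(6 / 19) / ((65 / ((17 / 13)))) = 102 / 16055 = 0.01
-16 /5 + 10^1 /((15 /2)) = -28 /15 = -1.87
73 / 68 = 1.07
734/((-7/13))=-9542/7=-1363.14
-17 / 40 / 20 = -17 / 800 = -0.02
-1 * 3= -3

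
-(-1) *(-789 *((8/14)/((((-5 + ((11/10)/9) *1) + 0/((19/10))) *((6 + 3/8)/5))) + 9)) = -367176141/52241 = -7028.51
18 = 18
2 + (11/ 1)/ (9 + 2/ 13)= 381/ 119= 3.20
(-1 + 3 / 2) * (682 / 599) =341 / 599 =0.57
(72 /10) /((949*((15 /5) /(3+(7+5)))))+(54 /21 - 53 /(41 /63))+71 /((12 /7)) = -122278985 /3268356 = -37.41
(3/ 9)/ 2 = 1/ 6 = 0.17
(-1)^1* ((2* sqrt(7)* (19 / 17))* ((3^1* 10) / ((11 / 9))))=-10260* sqrt(7) / 187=-145.16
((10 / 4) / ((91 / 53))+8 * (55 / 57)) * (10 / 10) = 9.18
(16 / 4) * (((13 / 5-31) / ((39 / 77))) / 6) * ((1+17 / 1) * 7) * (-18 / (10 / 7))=19287576 / 325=59346.39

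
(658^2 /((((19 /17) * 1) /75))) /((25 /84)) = 1854817776 /19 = 97621988.21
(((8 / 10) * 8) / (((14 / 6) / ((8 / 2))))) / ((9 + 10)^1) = 0.58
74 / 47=1.57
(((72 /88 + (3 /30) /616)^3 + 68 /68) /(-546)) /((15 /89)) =-32204221012969 /1914370698240000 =-0.02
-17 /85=-1 /5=-0.20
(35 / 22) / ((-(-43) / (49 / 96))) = 1715 / 90816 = 0.02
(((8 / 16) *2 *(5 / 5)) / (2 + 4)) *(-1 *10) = -5 / 3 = -1.67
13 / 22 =0.59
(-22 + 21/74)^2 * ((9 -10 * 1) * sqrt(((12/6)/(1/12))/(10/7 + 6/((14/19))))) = -2582449 * sqrt(2814)/183446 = -746.77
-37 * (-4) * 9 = 1332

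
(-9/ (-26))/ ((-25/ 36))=-162/ 325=-0.50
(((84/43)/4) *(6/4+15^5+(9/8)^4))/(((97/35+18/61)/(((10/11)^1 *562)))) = 195934771848288375/3171052544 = 61788560.46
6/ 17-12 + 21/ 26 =-4791/ 442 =-10.84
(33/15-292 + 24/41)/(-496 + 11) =59289/99425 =0.60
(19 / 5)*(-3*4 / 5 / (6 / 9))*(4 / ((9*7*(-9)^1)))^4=-9728 / 287097714225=-0.00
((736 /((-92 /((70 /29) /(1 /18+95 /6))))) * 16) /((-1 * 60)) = 1344 /4147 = 0.32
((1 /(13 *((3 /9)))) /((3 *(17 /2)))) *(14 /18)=14 /1989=0.01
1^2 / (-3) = -1 / 3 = -0.33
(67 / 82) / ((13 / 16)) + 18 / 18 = 1069 / 533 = 2.01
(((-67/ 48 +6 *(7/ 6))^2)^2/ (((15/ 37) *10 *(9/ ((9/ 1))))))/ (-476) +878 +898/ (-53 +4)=2279483345347661/ 2653146316800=859.16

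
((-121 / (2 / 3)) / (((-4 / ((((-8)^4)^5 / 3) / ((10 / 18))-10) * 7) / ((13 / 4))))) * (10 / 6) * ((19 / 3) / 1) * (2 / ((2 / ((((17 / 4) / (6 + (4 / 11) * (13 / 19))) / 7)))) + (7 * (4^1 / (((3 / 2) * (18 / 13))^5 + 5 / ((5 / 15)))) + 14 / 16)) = 14062016512229705749776756832085249 / 61183287273024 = 229834275649156157218.91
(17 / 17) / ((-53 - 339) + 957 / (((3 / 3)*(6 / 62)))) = 0.00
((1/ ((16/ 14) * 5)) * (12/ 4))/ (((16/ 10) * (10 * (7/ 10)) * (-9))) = -0.01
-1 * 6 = -6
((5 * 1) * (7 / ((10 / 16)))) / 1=56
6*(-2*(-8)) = 96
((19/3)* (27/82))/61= 171/5002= 0.03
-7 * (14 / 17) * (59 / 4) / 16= -5.31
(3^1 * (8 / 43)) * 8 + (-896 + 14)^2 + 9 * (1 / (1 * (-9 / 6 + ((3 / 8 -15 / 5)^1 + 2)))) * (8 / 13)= 7392629436 / 9503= 777925.86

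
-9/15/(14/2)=-3/35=-0.09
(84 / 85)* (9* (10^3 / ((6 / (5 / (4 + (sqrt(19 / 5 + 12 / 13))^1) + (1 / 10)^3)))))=163892358 / 62305 - 126000* sqrt(19955) / 12461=1202.11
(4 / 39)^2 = 16 / 1521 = 0.01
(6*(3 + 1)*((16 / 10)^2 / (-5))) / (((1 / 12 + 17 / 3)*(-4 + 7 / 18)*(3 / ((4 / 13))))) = 147456 / 2429375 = 0.06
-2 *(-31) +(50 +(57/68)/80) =112.01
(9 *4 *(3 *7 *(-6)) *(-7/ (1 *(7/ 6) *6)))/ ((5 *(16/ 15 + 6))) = 6804/ 53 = 128.38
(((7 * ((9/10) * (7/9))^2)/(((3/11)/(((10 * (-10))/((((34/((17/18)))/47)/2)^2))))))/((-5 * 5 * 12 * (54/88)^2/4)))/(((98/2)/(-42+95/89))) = -299910018716/1182456225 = -253.63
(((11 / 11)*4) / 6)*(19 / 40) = 19 / 60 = 0.32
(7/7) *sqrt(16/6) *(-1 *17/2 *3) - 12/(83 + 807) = -17 *sqrt(6) - 6/445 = -41.65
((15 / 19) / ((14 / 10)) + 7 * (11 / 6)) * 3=10691 / 266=40.19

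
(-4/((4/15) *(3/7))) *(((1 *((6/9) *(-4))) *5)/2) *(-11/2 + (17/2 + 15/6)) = 3850/3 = 1283.33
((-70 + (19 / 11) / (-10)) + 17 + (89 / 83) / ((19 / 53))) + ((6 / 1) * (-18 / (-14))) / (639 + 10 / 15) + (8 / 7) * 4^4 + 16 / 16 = 29851607789 / 122643290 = 243.40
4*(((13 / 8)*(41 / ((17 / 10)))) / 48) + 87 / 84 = 24571 / 5712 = 4.30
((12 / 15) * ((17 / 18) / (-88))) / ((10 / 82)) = -697 / 9900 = -0.07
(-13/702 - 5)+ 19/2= 121/27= 4.48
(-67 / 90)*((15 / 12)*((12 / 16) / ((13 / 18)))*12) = -603 / 52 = -11.60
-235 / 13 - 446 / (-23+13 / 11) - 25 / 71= 222919 / 110760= 2.01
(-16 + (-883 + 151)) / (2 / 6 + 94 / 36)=-13464 / 53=-254.04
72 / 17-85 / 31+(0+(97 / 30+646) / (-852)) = 9851341 / 13470120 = 0.73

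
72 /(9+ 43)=1.38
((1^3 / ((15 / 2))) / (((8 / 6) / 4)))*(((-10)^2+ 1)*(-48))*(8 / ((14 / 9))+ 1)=-416928 / 35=-11912.23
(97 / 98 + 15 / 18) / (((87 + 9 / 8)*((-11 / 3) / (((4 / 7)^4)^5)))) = -2357352929951744 / 30320662231761072319995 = -0.00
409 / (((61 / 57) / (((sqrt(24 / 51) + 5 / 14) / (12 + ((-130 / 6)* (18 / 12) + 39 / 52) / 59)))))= 2750934 / 231007 + 11003736* sqrt(34) / 2805085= 34.78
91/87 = 1.05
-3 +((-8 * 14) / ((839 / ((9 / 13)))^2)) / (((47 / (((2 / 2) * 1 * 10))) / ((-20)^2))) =-16810021509 / 5591244503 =-3.01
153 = 153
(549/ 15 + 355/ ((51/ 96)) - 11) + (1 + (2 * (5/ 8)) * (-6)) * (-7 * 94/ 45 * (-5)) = 167239/ 765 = 218.61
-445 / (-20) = 89 / 4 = 22.25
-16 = -16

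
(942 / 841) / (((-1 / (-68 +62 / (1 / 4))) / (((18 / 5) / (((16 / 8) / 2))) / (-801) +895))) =-13506233976 / 74849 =-180446.42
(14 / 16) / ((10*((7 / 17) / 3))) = 51 / 80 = 0.64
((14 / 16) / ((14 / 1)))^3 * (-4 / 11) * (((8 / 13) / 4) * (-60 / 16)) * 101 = 1515 / 292864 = 0.01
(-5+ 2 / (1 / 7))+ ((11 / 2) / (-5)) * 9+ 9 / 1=81 / 10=8.10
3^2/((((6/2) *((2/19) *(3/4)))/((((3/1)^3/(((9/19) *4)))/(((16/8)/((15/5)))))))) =3249/4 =812.25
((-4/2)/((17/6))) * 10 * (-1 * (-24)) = -2880/17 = -169.41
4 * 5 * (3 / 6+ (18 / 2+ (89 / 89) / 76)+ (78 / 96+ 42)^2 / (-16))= -40874615 / 19456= -2100.87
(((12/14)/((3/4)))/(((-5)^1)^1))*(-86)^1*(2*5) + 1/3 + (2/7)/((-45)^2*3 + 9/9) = 12562133/63798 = 196.90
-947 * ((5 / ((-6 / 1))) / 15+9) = -152467 / 18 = -8470.39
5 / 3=1.67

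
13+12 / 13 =181 / 13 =13.92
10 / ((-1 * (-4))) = 5 / 2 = 2.50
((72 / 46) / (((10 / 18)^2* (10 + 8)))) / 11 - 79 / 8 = -498379 / 50600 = -9.85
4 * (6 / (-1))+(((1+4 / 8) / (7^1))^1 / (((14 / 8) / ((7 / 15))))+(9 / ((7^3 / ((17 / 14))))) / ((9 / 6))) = -287179 / 12005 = -23.92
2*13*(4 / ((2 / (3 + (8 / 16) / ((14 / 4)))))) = 1144 / 7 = 163.43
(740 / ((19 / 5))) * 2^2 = 14800 / 19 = 778.95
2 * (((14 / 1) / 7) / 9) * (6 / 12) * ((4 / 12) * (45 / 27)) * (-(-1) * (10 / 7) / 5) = 20 / 567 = 0.04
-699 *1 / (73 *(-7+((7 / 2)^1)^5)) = -22368 / 1210559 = -0.02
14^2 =196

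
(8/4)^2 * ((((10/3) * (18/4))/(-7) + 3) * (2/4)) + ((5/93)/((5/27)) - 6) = -867/217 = -4.00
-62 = -62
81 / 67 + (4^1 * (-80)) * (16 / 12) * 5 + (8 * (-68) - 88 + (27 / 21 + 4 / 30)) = -6478544 / 2345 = -2762.71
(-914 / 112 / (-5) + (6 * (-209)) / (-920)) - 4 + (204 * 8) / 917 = 653739 / 843640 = 0.77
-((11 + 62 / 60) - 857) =25349 / 30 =844.97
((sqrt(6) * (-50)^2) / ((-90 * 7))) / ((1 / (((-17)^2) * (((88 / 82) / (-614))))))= 1589500 * sqrt(6) / 792981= 4.91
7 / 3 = 2.33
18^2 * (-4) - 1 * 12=-1308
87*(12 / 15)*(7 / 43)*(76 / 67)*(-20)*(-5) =3702720 / 2881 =1285.22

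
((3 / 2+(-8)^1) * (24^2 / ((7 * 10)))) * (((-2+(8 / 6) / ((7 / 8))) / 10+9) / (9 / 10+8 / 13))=-3050112 / 9653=-315.98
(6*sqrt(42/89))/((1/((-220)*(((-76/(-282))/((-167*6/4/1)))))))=33440*sqrt(3738)/2095683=0.98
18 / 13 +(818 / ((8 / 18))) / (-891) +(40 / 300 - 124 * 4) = -6390569 / 12870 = -496.55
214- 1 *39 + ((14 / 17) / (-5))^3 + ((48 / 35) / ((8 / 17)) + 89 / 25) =780116062 / 4298875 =181.47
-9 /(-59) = 9 /59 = 0.15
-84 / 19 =-4.42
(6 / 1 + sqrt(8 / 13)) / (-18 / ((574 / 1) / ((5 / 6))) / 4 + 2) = 4592*sqrt(26) / 59501 + 13776 / 4577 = 3.40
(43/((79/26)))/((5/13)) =14534/395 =36.79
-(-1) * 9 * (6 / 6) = 9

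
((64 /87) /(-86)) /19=-32 /71079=-0.00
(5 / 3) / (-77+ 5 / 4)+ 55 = 49975 / 909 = 54.98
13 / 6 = 2.17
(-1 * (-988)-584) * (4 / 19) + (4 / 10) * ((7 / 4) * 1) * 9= 17357 / 190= 91.35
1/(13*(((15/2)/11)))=22/195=0.11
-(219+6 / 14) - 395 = -4301 / 7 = -614.43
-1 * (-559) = 559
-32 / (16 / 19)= -38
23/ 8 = 2.88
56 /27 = 2.07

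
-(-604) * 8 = 4832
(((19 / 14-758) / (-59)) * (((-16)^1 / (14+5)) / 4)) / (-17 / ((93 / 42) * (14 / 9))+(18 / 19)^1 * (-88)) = 72974 / 2386727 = 0.03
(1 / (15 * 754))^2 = 1 / 127916100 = 0.00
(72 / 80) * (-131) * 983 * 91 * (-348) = 3670185027.60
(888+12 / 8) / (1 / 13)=23127 / 2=11563.50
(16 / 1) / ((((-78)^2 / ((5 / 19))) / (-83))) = -1660 / 28899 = -0.06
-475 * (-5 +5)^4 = 0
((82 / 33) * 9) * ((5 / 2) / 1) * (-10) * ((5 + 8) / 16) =-454.26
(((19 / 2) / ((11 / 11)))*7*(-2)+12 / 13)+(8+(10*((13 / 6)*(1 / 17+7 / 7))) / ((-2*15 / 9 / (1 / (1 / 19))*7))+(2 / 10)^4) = -138027203 / 966875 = -142.76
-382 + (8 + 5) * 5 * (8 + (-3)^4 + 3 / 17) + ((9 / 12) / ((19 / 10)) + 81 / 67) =234418527 / 43282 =5416.07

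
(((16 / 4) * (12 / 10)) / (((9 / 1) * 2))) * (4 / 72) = 2 / 135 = 0.01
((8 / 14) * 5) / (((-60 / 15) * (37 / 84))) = -60 / 37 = -1.62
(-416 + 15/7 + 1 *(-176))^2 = 17048641/49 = 347931.45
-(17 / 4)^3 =-4913 / 64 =-76.77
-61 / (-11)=61 / 11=5.55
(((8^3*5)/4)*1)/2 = 320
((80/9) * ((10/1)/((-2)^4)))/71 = 50/639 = 0.08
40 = 40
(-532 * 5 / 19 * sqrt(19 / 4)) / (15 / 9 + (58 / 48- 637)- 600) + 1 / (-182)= -1 / 182 + 560 * sqrt(19) / 9873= 0.24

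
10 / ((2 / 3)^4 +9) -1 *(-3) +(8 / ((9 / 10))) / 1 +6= 18.98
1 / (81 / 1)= 1 / 81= 0.01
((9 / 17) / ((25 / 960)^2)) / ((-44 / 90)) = -1492992 / 935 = -1596.78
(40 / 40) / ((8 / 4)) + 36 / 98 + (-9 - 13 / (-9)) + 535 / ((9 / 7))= 361111 / 882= 409.42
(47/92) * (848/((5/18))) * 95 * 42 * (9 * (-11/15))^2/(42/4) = 14843888928/575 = 25815459.01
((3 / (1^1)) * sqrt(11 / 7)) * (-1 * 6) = -18 * sqrt(77) / 7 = -22.56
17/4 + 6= 41/4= 10.25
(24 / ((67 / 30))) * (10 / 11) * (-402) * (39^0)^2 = -43200 / 11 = -3927.27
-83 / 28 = -2.96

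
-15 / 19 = -0.79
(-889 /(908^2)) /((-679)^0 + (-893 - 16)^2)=-0.00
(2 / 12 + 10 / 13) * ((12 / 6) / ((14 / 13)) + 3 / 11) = 5986 / 3003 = 1.99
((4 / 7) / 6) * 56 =16 / 3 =5.33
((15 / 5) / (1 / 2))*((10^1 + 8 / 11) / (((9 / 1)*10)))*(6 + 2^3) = 1652 / 165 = 10.01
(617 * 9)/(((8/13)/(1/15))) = 24063/40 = 601.58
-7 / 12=-0.58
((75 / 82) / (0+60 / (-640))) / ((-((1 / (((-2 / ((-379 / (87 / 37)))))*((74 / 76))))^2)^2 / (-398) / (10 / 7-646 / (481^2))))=-21060106263956505600 / 178543191313262549162207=-0.00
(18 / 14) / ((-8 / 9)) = -81 / 56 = -1.45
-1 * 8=-8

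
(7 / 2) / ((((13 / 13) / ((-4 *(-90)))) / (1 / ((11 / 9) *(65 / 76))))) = 172368 / 143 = 1205.37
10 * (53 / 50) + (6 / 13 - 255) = -15856 / 65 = -243.94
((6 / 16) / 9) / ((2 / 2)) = 1 / 24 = 0.04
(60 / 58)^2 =900 / 841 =1.07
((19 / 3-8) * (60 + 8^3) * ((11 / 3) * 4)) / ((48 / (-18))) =15730 / 3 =5243.33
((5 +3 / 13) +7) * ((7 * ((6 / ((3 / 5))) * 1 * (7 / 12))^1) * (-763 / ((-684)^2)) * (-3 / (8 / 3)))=0.92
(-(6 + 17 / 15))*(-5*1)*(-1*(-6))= 214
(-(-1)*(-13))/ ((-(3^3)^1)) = 13/ 27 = 0.48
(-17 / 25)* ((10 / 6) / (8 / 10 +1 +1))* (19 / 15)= -323 / 630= -0.51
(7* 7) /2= 49 /2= 24.50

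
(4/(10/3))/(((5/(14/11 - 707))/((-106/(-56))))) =-176331/550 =-320.60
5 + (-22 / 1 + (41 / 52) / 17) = -14987 / 884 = -16.95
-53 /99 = -0.54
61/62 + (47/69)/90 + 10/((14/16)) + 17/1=19822762/673785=29.42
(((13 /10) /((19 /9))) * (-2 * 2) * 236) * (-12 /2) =331344 /95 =3487.83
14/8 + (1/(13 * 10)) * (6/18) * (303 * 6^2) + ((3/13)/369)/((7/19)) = 6653327/223860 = 29.72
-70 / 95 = -14 / 19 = -0.74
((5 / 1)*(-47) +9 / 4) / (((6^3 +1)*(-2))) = 133 / 248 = 0.54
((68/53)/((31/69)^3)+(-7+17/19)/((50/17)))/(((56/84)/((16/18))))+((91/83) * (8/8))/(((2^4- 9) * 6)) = 6021620870533/373494235650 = 16.12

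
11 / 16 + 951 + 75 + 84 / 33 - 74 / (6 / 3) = 174633 / 176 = 992.23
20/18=10/9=1.11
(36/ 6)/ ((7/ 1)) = 6/ 7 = 0.86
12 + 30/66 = 137/11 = 12.45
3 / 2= 1.50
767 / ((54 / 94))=1335.15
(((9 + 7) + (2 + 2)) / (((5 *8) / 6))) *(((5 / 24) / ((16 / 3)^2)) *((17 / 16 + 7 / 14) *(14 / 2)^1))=7875 / 32768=0.24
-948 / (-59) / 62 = 474 / 1829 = 0.26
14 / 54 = 7 / 27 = 0.26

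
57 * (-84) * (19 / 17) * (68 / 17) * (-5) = 1819440 / 17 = 107025.88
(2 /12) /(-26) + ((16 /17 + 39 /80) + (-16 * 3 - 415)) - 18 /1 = -25436803 /53040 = -479.58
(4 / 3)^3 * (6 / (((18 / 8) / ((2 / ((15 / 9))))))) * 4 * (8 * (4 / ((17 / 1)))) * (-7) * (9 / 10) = -458752 / 1275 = -359.81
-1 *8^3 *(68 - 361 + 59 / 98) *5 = 36678400 / 49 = 748538.78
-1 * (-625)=625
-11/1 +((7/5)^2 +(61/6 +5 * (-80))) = -59831/150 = -398.87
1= 1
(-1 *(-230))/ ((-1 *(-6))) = 115/ 3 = 38.33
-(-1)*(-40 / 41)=-40 / 41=-0.98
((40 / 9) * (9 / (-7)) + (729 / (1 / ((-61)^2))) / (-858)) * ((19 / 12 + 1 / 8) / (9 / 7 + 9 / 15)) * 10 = -6499382525 / 226512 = -28693.33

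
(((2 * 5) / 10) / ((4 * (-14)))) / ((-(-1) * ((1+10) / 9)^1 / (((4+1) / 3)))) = -15 / 616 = -0.02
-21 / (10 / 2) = -21 / 5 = -4.20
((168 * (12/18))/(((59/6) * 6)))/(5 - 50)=-112/2655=-0.04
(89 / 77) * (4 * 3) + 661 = 51965 / 77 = 674.87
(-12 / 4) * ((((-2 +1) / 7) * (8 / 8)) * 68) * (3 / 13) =612 / 91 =6.73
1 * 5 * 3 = 15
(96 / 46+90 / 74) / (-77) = -2811 / 65527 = -0.04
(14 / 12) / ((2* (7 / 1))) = 1 / 12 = 0.08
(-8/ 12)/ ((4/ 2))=-1/ 3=-0.33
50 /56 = 25 /28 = 0.89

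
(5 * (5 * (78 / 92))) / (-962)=-75 / 3404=-0.02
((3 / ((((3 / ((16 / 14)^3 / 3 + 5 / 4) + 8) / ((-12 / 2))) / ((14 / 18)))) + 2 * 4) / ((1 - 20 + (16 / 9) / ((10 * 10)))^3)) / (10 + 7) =-2610924890625 / 46284450093483902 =-0.00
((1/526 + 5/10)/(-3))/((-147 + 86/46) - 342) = 0.00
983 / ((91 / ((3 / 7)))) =2949 / 637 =4.63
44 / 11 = 4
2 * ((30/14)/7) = 30/49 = 0.61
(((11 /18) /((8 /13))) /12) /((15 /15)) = 143 /1728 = 0.08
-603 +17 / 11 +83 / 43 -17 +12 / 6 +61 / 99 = -2613407 / 4257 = -613.91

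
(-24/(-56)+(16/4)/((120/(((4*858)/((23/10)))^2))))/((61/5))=1374180735/225883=6083.60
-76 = -76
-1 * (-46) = 46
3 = 3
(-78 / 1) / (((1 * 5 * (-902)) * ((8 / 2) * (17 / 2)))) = 0.00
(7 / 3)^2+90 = 859 / 9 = 95.44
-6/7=-0.86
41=41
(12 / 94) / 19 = 6 / 893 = 0.01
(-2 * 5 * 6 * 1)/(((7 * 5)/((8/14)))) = -48/49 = -0.98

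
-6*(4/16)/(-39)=1/26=0.04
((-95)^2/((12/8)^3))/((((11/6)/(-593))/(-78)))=2226359200/33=67465430.30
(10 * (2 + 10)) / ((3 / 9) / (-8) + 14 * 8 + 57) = 576 / 811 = 0.71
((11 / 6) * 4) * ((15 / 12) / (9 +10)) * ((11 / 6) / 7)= 0.13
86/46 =43/23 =1.87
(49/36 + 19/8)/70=269/5040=0.05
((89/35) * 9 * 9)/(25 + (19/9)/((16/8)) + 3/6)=64881/8365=7.76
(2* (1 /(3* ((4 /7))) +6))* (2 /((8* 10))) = 0.33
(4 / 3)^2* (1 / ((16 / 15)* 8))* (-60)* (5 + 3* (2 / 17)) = -2275 / 34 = -66.91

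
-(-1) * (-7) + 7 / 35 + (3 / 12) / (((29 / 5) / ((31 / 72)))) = -283193 / 41760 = -6.78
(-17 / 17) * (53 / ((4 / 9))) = -477 / 4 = -119.25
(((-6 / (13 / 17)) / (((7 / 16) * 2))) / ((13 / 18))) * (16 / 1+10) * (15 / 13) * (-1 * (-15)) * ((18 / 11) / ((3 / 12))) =-475891200 / 13013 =-36570.44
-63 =-63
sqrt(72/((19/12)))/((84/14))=1.12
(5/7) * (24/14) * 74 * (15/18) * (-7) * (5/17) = -18500/119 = -155.46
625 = 625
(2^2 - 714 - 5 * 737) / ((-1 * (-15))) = -293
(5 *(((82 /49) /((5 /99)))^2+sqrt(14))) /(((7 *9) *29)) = 5 *sqrt(14) /1827+7322436 /2437015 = 3.01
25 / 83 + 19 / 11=1852 / 913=2.03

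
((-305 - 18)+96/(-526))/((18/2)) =-84997/2367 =-35.91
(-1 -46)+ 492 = 445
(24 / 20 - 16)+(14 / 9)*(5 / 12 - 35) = -18521 / 270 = -68.60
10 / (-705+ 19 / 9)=-45 / 3163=-0.01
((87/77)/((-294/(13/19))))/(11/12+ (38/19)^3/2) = -2262/4229533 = -0.00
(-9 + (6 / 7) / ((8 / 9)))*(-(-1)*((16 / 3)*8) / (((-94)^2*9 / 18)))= -1200 / 15463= -0.08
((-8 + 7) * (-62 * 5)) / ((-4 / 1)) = -155 / 2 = -77.50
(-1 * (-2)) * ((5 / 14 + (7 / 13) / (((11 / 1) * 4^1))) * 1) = 1479 / 2002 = 0.74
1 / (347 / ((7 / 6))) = 7 / 2082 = 0.00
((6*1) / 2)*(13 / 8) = 39 / 8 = 4.88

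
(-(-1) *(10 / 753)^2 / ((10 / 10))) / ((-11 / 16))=-1600 / 6237099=-0.00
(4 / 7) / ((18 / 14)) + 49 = 445 / 9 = 49.44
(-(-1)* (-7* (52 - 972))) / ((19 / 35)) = 225400 / 19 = 11863.16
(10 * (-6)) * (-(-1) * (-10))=600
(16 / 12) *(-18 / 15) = -8 / 5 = -1.60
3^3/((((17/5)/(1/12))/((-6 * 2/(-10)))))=27/34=0.79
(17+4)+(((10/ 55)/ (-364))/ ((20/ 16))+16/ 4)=125123/ 5005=25.00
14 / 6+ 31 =100 / 3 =33.33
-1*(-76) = 76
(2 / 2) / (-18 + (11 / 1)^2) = 1 / 103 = 0.01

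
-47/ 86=-0.55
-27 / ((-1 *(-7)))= -27 / 7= -3.86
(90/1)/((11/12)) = 98.18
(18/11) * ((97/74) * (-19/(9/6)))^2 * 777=142659258/407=350514.15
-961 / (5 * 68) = -961 / 340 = -2.83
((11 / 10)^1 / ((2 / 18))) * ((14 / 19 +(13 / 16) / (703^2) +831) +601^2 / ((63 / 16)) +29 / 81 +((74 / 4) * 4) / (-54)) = 4565096404897897 / 4981626720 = 916386.69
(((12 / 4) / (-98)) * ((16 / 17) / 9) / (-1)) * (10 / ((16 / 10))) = 50 / 2499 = 0.02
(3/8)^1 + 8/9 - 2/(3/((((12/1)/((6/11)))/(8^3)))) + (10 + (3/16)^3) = 414419/36864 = 11.24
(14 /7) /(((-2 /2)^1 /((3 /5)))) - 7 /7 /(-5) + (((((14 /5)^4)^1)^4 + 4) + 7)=2177954863688277386 /152587890625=14273444.99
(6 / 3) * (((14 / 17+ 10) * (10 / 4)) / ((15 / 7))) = 25.25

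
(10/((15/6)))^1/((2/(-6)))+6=-6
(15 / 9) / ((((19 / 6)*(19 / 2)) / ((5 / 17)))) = 100 / 6137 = 0.02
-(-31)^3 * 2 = 59582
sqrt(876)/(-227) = -2*sqrt(219)/227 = -0.13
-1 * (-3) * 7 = 21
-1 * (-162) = 162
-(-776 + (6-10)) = 780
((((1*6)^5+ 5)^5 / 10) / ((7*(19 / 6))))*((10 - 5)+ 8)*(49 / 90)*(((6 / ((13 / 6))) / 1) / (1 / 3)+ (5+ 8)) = 55303788839189034785039 / 2850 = 19404838189189135012.29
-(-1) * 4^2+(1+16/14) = 127/7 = 18.14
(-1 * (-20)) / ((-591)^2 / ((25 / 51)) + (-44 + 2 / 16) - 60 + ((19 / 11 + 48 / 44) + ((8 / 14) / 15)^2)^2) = 2353220100000 / 83826090521303033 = 0.00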